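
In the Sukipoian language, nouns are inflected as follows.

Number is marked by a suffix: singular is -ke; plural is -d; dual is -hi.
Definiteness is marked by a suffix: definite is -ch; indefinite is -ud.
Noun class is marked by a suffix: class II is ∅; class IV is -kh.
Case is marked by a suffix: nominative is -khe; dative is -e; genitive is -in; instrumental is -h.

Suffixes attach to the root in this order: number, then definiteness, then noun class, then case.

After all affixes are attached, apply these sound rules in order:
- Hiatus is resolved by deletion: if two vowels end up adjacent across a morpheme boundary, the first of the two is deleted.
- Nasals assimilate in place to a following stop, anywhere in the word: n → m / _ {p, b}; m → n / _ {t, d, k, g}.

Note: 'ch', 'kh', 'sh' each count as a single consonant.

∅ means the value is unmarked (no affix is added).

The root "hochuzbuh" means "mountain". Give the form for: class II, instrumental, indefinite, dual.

Attach number dual -hi → hochuzbuhhi.
Attach definiteness indefinite -ud → hochuzbuhhiud.
noun class = class II: zero marking, form stays hochuzbuhhiud.
Attach case instrumental -h → hochuzbuhhiudh.
Apply vowel deletion: hochuzbuhhiudh → hochuzbuhhudh.
Nasal assimilation: no change.

hochuzbuhhudh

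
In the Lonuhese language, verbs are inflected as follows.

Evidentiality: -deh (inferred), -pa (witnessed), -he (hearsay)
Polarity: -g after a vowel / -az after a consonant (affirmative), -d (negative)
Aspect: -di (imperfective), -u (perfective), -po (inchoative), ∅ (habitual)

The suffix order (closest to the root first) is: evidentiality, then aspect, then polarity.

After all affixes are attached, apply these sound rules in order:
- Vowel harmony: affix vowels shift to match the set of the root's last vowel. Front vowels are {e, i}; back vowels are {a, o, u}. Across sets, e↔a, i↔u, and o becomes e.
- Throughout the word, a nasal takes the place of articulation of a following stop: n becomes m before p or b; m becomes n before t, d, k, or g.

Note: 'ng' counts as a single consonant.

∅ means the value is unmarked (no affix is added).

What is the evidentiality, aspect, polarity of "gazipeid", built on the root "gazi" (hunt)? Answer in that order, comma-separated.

Segment: gazi-pa-u-d.
evidentiality: -pa → witnessed.
aspect: -u → perfective.
polarity: -d → negative.

witnessed, perfective, negative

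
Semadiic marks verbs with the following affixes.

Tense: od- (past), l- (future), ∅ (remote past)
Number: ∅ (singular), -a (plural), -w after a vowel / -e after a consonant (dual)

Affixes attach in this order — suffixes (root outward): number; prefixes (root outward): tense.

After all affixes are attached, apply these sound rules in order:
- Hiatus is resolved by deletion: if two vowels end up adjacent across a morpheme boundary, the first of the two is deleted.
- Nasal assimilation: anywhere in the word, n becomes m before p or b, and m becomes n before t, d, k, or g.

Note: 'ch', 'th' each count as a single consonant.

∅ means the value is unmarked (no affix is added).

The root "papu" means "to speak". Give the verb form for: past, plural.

odpapa

Attach number plural -a → papua.
Attach tense past od- → odpapua.
Apply vowel deletion: odpapua → odpapa.
Nasal assimilation: no change.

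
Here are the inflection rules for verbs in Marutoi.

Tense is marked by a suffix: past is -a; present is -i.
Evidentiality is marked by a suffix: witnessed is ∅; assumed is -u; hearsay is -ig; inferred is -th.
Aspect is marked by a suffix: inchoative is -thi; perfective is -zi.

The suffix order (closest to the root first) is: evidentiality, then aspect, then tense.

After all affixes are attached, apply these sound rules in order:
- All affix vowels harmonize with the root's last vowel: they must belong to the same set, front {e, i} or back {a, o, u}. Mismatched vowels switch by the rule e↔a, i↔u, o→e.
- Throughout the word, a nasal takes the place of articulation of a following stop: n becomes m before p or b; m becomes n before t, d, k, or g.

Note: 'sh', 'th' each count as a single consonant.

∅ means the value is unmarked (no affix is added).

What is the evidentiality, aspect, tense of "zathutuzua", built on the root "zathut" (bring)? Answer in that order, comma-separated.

Segment: zathut-u-zi-a.
evidentiality: -u → assumed.
aspect: -zi → perfective.
tense: -a → past.

assumed, perfective, past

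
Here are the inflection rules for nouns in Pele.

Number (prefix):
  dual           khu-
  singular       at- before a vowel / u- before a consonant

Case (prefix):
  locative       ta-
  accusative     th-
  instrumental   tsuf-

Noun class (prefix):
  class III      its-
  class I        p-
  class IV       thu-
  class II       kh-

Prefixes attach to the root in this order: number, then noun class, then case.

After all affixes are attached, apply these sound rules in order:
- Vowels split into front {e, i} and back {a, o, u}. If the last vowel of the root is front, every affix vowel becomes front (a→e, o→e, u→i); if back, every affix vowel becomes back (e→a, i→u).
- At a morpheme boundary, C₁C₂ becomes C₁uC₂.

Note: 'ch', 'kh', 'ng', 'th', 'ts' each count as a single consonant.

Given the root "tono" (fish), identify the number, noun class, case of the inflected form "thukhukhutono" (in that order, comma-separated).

Segment: th-kh-khu-tono.
number: khu- → dual.
noun class: kh- → class II.
case: th- → accusative.

dual, class II, accusative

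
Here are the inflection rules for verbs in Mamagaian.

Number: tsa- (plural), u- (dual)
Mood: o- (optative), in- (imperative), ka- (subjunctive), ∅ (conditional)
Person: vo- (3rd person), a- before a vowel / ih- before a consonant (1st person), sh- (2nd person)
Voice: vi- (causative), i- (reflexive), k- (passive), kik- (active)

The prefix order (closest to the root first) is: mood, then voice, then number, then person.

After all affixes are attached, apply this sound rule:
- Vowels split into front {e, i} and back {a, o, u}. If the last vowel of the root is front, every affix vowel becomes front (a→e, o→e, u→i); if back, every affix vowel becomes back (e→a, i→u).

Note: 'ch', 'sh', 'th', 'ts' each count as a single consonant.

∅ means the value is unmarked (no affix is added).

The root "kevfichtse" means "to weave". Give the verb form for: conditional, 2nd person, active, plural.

mood = conditional: zero marking, form stays kevfichtse.
Attach voice active kik- → kikkevfichtse.
Attach number plural tsa- → tsakikkevfichtse.
Attach person 2nd person sh- → shtsakikkevfichtse.
Apply vowel harmony: shtsakikkevfichtse → shtsekikkevfichtse.

shtsekikkevfichtse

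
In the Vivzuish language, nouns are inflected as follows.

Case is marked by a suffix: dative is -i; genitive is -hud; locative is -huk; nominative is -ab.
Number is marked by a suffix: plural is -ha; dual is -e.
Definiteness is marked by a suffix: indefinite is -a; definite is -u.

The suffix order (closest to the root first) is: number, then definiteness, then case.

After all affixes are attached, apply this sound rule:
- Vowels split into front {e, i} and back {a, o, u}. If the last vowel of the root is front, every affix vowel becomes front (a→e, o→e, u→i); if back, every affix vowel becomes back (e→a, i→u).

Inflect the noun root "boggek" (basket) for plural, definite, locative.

boggekheihik

Attach number plural -ha → boggekha.
Attach definiteness definite -u → boggekhau.
Attach case locative -huk → boggekhauhuk.
Apply vowel harmony: boggekhauhuk → boggekheihik.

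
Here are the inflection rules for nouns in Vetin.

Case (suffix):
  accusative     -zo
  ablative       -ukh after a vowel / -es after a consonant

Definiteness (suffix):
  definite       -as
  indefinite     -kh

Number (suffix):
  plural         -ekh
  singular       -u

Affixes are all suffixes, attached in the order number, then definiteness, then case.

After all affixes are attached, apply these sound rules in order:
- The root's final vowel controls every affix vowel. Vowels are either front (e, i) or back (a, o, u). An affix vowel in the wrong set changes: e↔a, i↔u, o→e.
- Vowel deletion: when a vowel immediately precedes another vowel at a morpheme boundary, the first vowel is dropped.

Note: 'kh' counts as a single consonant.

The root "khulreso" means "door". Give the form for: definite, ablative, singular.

Attach number singular -u → khulresou.
Attach definiteness definite -as → khulresouas.
Attach case ablative -es (after consonant 's') → khulresouases.
Apply vowel harmony: khulresouases → khulresouasas.
Apply vowel deletion: khulresouasas → khulresasas.

khulresasas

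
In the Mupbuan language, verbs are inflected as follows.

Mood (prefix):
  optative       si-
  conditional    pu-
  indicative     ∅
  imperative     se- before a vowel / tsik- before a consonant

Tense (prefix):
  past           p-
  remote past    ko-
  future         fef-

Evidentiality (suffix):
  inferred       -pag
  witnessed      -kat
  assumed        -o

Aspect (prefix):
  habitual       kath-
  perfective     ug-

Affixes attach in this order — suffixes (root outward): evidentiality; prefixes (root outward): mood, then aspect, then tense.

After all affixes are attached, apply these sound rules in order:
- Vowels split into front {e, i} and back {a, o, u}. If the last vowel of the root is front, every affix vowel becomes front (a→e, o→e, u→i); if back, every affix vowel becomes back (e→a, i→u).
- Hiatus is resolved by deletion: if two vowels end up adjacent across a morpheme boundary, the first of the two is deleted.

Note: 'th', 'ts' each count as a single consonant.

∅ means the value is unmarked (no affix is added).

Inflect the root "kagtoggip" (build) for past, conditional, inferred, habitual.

Attach mood conditional pu- → pukagtoggip.
Attach evidentiality inferred -pag → pukagtoggippag.
Attach aspect habitual kath- → kathpukagtoggippag.
Attach tense past p- → pkathpukagtoggippag.
Apply vowel harmony: pkathpukagtoggippag → pkethpikagtoggippeg.
Vowel deletion: no change.

pkethpikagtoggippeg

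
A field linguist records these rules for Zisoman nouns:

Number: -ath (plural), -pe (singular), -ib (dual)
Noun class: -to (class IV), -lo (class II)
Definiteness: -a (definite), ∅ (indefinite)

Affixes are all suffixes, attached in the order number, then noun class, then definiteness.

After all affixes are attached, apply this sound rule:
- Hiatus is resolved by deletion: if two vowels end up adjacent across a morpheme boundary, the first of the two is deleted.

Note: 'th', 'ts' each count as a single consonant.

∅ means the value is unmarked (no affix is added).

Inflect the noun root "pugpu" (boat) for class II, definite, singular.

pugpupela

Attach number singular -pe → pugpupe.
Attach noun class class II -lo → pugpupelo.
Attach definiteness definite -a → pugpupeloa.
Apply vowel deletion: pugpupeloa → pugpupela.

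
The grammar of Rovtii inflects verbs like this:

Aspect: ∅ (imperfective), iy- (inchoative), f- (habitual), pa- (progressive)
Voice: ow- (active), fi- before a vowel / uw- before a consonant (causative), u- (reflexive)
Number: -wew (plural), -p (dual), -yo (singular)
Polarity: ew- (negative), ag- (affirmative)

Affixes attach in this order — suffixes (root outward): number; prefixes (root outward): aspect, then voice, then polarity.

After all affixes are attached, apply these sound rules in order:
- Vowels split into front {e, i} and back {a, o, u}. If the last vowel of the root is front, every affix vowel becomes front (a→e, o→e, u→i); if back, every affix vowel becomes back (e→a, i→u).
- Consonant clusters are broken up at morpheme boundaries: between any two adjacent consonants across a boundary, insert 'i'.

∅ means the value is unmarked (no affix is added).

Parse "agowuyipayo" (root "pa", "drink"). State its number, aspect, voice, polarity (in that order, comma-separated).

Segment: ag-ow-iy-pa-yo.
number: -yo → singular.
aspect: iy- → inchoative.
voice: ow- → active.
polarity: ag- → affirmative.

singular, inchoative, active, affirmative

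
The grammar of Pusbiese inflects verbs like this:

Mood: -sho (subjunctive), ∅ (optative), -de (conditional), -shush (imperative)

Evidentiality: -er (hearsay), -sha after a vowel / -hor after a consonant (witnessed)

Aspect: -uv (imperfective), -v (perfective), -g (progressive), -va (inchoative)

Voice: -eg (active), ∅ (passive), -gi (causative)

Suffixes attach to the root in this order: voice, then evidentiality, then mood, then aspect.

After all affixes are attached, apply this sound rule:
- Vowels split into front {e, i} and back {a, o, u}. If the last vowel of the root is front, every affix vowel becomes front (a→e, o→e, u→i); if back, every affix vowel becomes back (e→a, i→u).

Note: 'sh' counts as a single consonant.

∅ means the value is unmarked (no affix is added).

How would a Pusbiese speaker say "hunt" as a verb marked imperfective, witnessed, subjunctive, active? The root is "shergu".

Attach voice active -eg → shergueg.
Attach evidentiality witnessed -hor (after consonant 'g') → shergueghor.
Attach mood subjunctive -sho → shergueghorsho.
Attach aspect imperfective -uv → shergueghorshouv.
Apply vowel harmony: shergueghorshouv → sherguaghorshouv.

sherguaghorshouv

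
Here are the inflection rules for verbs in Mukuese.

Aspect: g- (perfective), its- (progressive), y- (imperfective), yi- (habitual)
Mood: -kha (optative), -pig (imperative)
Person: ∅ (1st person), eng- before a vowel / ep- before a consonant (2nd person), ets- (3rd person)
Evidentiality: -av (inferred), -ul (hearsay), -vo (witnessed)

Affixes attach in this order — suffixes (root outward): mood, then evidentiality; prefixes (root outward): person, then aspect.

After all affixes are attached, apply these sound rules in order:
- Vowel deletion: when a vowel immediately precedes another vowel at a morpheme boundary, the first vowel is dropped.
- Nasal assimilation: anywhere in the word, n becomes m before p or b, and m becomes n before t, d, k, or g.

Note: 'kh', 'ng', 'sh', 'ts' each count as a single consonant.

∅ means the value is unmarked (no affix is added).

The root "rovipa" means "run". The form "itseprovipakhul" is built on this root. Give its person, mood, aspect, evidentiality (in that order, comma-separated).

2nd person, optative, progressive, hearsay

Segment: its-ep-rovipa-kha-ul.
person: eng/ep- → 2nd person.
mood: -kha → optative.
aspect: its- → progressive.
evidentiality: -ul → hearsay.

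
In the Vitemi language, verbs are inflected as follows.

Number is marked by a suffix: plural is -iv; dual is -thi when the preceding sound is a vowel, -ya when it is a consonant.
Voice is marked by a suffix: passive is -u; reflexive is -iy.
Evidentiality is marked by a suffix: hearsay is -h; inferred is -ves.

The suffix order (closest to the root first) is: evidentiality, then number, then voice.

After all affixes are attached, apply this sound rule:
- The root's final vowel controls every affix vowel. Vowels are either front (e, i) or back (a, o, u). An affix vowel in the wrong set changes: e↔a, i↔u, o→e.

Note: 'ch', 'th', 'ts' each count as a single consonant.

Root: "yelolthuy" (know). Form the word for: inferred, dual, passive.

yelolthuyvasyau

Attach evidentiality inferred -ves → yelolthuyves.
Attach number dual -ya (after consonant 's') → yelolthuyvesya.
Attach voice passive -u → yelolthuyvesyau.
Apply vowel harmony: yelolthuyvesyau → yelolthuyvasyau.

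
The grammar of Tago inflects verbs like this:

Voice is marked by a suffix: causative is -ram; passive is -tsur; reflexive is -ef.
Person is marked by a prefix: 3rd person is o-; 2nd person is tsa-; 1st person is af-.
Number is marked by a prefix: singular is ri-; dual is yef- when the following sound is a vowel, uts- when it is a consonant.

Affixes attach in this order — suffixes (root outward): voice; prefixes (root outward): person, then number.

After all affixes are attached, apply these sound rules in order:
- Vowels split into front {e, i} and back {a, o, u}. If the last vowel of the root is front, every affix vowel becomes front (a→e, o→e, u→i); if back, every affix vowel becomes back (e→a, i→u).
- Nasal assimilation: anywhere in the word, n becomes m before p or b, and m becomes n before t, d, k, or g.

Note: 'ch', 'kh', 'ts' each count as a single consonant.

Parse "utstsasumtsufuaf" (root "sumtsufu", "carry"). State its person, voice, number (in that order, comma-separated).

2nd person, reflexive, dual

Segment: uts-tsa-sumtsufu-ef.
person: tsa- → 2nd person.
voice: -ef → reflexive.
number: yef/uts- → dual.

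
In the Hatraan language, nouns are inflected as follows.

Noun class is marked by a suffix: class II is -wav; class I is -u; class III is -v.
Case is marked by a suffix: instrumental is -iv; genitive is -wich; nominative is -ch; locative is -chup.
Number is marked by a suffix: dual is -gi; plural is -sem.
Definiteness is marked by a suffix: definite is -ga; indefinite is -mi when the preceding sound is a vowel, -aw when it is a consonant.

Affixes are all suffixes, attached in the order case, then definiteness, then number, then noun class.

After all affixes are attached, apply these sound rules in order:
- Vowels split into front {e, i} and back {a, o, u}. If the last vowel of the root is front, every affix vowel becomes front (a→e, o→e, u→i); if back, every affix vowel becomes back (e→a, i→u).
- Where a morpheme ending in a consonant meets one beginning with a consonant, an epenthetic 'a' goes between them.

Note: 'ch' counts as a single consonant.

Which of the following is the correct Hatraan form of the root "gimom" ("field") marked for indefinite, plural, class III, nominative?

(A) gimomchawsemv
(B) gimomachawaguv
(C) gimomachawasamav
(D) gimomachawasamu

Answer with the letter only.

Attach case nominative -ch → gimomch.
Attach definiteness indefinite -aw (after consonant 'ch') → gimomchaw.
Attach number plural -sem → gimomchawsem.
Attach noun class class III -v → gimomchawsemv.
Apply vowel harmony: gimomchawsemv → gimomchawsamv.
Apply epenthesis: gimomchawsamv → gimomachawasamav.
So the correct form is gimomachawasamav, option (C).
(D) gimomachawasamu is wrong: it uses class I instead of class III for noun class.
(A) gimomchawsemv is wrong: it fails to apply the sound rule(s).
(B) gimomachawaguv is wrong: it uses dual instead of plural for number.

C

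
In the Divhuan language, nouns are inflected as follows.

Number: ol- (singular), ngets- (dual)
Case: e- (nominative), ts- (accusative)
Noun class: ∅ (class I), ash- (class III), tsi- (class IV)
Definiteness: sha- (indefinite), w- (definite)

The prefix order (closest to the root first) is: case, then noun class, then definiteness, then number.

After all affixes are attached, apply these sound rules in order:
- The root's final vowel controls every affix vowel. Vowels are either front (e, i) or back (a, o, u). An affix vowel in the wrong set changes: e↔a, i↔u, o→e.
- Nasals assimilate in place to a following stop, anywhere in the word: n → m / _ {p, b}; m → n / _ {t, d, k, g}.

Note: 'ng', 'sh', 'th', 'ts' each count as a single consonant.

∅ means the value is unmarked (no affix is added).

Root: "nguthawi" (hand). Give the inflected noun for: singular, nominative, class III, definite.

Attach case nominative e- → enguthawi.
Attach noun class class III ash- → ashenguthawi.
Attach definiteness definite w- → washenguthawi.
Attach number singular ol- → olwashenguthawi.
Apply vowel harmony: olwashenguthawi → elweshenguthawi.
Nasal assimilation: no change.

elweshenguthawi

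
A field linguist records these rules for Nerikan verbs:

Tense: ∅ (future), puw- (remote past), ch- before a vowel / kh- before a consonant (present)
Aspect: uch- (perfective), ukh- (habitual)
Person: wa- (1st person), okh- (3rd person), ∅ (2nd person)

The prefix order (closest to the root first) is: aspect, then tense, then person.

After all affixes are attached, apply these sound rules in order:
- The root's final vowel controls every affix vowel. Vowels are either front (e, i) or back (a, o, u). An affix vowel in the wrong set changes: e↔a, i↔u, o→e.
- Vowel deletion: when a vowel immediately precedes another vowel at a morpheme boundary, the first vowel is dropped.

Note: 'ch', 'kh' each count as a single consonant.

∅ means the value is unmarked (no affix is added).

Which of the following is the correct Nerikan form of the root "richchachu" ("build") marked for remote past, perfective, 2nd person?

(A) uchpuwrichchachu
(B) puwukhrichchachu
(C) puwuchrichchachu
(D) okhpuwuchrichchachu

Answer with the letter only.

Attach aspect perfective uch- → uchrichchachu.
Attach tense remote past puw- → puwuchrichchachu.
person = 2nd person: zero marking, form stays puwuchrichchachu.
Vowel harmony: no change.
Vowel deletion: no change.
So the correct form is puwuchrichchachu, option (C).
(D) okhpuwuchrichchachu is wrong: it uses 3rd person instead of 2nd person for person.
(B) puwukhrichchachu is wrong: it uses habitual instead of perfective for aspect.
(A) uchpuwrichchachu is wrong: it has the affixes in the wrong order.

C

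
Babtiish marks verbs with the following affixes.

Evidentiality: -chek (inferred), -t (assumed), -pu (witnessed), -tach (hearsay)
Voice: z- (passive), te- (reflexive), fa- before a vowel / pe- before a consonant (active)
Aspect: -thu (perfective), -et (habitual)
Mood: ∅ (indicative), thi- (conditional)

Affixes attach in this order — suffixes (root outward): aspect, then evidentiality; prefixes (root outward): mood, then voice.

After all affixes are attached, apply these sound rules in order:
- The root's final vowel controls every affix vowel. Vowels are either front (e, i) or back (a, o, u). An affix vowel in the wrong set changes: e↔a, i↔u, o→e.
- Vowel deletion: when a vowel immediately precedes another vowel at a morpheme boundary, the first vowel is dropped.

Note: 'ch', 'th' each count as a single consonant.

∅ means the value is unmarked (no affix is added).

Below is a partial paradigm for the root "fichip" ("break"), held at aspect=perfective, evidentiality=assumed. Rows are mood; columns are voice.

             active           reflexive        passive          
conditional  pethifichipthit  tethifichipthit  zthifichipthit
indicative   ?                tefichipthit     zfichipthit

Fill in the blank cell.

mood = indicative: zero marking, form stays fichip.
Attach aspect perfective -thu → fichipthu.
Attach voice active pe- (before consonant 'f') → pefichipthu.
Attach evidentiality assumed -t → pefichipthut.
Apply vowel harmony: pefichipthut → pefichipthit.
Vowel deletion: no change.

pefichipthit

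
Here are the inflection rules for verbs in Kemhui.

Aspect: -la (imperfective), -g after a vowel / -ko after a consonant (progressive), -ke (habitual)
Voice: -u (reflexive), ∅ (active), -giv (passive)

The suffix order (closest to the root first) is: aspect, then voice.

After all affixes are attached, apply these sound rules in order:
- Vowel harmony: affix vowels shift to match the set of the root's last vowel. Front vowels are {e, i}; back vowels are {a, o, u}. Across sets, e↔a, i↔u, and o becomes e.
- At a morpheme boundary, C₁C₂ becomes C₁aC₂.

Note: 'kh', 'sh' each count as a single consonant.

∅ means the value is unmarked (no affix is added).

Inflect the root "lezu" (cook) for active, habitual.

Attach aspect habitual -ke → lezuke.
voice = active: zero marking, form stays lezuke.
Apply vowel harmony: lezuke → lezuka.
Epenthesis: no change.

lezuka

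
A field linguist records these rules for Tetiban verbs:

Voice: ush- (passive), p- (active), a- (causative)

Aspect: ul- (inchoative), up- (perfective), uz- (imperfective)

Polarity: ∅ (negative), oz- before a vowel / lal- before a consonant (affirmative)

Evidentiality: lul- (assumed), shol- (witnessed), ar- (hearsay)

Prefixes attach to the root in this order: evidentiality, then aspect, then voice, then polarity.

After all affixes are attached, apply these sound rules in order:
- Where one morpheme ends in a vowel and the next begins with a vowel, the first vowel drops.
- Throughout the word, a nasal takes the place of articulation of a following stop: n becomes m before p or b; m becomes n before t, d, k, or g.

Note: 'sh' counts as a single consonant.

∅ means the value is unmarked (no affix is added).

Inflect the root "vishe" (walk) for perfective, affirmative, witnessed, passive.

Attach evidentiality witnessed shol- → sholvishe.
Attach aspect perfective up- → upsholvishe.
Attach voice passive ush- → ushupsholvishe.
Attach polarity affirmative oz- (before vowel 'u') → ozushupsholvishe.
Vowel deletion: no change.
Nasal assimilation: no change.

ozushupsholvishe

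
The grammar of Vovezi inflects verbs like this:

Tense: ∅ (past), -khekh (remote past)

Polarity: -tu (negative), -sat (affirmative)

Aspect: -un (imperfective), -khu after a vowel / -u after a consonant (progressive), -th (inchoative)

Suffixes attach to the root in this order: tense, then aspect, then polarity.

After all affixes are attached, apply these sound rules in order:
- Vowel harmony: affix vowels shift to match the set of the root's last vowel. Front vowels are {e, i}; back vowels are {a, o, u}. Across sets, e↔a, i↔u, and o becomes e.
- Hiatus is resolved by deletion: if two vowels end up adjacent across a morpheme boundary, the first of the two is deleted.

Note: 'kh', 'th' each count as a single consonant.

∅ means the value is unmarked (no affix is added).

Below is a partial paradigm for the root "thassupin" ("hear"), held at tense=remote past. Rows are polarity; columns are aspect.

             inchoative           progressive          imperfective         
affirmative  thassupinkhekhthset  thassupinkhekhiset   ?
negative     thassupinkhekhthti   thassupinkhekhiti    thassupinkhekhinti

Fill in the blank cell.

Attach tense remote past -khekh → thassupinkhekh.
Attach aspect imperfective -un → thassupinkhekhun.
Attach polarity affirmative -sat → thassupinkhekhunsat.
Apply vowel harmony: thassupinkhekhunsat → thassupinkhekhinset.
Vowel deletion: no change.

thassupinkhekhinset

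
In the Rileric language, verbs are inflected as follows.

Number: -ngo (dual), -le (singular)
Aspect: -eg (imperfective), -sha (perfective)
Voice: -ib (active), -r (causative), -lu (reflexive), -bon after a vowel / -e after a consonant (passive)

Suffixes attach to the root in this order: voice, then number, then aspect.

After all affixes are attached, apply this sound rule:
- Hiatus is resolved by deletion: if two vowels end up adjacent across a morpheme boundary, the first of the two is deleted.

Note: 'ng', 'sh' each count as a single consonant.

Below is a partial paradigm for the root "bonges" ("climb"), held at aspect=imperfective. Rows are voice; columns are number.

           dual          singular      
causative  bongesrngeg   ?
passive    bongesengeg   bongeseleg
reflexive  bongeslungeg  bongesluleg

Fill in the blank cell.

bongesrleg

Attach voice causative -r → bongesr.
Attach number singular -le → bongesrle.
Attach aspect imperfective -eg → bongesrleeg.
Apply vowel deletion: bongesrleeg → bongesrleg.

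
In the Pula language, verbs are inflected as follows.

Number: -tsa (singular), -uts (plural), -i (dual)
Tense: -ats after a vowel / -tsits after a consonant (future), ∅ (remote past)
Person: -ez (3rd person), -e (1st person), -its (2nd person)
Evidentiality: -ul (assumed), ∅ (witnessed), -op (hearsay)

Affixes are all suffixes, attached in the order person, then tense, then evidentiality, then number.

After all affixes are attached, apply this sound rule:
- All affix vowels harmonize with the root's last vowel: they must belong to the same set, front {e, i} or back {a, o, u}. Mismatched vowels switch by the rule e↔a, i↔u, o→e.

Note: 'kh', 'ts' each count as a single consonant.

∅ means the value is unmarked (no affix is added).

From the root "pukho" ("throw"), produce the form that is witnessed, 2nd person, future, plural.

Attach person 2nd person -its → pukhoits.
Attach tense future -tsits (after consonant 'ts') → pukhoitstsits.
evidentiality = witnessed: zero marking, form stays pukhoitstsits.
Attach number plural -uts → pukhoitstsitsuts.
Apply vowel harmony: pukhoitstsitsuts → pukhoutstsutsuts.

pukhoutstsutsuts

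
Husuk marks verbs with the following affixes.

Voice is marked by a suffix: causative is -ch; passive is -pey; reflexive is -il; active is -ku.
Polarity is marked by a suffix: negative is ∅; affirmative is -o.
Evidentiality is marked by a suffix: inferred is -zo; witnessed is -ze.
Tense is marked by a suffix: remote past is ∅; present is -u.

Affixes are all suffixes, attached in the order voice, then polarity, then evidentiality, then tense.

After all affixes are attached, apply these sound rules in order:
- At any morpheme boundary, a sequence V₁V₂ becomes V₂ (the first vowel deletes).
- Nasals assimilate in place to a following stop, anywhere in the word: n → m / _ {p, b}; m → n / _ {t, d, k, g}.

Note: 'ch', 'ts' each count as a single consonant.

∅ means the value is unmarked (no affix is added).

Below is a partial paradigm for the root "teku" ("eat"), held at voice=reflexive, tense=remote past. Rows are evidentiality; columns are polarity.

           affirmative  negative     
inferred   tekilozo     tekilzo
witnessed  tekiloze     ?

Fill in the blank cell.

tekilze

Attach voice reflexive -il → tekuil.
polarity = negative: zero marking, form stays tekuil.
Attach evidentiality witnessed -ze → tekuilze.
tense = remote past: zero marking, form stays tekuilze.
Apply vowel deletion: tekuilze → tekilze.
Nasal assimilation: no change.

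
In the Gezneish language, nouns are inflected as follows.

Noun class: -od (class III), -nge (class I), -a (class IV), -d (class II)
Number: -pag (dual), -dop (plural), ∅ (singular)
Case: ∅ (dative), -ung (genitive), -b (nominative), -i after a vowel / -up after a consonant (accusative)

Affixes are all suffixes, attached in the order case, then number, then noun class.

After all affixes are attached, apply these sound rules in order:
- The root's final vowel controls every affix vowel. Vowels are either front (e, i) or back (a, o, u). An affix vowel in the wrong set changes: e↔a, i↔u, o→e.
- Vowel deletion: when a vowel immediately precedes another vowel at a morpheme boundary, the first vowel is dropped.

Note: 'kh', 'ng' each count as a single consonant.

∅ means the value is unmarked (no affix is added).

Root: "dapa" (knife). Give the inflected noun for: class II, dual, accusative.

dapupagd

Attach case accusative -i (after vowel 'a') → dapai.
Attach number dual -pag → dapaipag.
Attach noun class class II -d → dapaipagd.
Apply vowel harmony: dapaipagd → dapaupagd.
Apply vowel deletion: dapaupagd → dapupagd.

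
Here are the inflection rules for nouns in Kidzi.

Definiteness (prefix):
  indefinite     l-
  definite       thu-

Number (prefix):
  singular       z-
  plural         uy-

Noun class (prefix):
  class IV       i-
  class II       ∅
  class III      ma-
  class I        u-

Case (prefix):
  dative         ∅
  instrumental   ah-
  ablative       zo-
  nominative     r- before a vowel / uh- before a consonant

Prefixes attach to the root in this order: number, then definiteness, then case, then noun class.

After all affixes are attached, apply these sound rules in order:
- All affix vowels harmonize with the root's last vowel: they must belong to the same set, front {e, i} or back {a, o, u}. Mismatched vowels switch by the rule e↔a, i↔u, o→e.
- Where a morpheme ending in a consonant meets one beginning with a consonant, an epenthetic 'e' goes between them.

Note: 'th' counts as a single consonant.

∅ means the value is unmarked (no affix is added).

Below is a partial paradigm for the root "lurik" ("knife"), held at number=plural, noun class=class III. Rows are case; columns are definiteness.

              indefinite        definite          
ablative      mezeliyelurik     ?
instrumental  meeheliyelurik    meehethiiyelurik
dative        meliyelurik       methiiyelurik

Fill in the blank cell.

Attach number plural uy- → uylurik.
Attach definiteness definite thu- → thuuylurik.
Attach case ablative zo- → zothuuylurik.
Attach noun class class III ma- → mazothuuylurik.
Apply vowel harmony: mazothuuylurik → mezethiiylurik.
Apply epenthesis: mezethiiylurik → mezethiiyelurik.

mezethiiyelurik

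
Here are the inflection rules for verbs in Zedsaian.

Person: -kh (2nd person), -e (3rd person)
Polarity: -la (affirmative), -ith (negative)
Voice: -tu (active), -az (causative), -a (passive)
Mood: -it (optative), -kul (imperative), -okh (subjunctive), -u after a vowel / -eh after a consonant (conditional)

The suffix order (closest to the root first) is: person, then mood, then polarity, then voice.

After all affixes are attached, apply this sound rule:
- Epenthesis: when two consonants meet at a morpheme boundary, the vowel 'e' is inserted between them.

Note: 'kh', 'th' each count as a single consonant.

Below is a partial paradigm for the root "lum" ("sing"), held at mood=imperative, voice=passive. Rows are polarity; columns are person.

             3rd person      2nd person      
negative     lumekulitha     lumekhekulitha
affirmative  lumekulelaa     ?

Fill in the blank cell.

Attach person 2nd person -kh → lumkh.
Attach mood imperative -kul → lumkhkul.
Attach polarity affirmative -la → lumkhkulla.
Attach voice passive -a → lumkhkullaa.
Apply epenthesis: lumkhkullaa → lumekhekulelaa.

lumekhekulelaa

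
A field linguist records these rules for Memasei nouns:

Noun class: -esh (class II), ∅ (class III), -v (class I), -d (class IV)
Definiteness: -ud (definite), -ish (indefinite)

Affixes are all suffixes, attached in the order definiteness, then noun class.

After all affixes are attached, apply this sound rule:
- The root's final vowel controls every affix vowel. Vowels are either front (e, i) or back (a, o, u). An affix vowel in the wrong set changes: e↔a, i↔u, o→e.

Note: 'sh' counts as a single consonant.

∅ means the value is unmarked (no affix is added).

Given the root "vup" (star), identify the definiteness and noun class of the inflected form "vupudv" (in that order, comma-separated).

Segment: vup-ud-v.
definiteness: -ud → definite.
noun class: -v → class I.

definite, class I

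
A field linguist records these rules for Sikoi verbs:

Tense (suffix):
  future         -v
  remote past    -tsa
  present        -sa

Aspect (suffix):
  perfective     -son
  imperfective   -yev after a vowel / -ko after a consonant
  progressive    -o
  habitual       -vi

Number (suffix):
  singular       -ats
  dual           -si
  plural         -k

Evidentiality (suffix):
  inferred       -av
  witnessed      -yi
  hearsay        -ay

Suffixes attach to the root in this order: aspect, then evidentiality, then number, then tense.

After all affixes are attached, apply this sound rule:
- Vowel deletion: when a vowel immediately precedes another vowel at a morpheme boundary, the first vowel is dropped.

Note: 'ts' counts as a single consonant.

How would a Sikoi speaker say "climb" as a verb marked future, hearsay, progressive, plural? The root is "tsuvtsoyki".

tsuvtsoykaykv

Attach aspect progressive -o → tsuvtsoykio.
Attach evidentiality hearsay -ay → tsuvtsoykioay.
Attach number plural -k → tsuvtsoykioayk.
Attach tense future -v → tsuvtsoykioaykv.
Apply vowel deletion: tsuvtsoykioaykv → tsuvtsoykaykv.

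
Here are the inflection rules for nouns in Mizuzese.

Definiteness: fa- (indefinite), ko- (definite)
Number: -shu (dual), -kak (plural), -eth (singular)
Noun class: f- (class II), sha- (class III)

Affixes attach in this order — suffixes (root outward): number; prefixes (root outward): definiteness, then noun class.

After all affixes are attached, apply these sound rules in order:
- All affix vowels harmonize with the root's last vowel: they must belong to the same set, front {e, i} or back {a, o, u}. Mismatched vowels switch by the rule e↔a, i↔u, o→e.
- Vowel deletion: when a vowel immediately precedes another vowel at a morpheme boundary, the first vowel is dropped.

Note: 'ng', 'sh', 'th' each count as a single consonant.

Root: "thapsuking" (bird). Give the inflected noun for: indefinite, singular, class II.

Attach definiteness indefinite fa- → fathapsuking.
Attach noun class class II f- → ffathapsuking.
Attach number singular -eth → ffathapsukingeth.
Apply vowel harmony: ffathapsukingeth → ffethapsukingeth.
Vowel deletion: no change.

ffethapsukingeth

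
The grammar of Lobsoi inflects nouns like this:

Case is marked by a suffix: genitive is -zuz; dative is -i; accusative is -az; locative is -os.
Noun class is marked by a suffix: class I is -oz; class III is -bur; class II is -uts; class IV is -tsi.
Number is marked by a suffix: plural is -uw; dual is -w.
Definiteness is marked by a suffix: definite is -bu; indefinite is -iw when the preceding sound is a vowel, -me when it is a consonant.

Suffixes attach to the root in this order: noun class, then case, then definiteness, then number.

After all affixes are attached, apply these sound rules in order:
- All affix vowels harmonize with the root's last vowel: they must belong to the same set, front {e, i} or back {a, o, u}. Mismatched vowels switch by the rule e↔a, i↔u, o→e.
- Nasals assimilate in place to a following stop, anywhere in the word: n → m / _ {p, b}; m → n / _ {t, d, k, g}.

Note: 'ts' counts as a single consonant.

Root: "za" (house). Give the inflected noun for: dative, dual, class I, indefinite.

zaozuuww

Attach noun class class I -oz → zaoz.
Attach case dative -i → zaozi.
Attach definiteness indefinite -iw (after vowel 'i') → zaoziiw.
Attach number dual -w → zaoziiww.
Apply vowel harmony: zaoziiww → zaozuuww.
Nasal assimilation: no change.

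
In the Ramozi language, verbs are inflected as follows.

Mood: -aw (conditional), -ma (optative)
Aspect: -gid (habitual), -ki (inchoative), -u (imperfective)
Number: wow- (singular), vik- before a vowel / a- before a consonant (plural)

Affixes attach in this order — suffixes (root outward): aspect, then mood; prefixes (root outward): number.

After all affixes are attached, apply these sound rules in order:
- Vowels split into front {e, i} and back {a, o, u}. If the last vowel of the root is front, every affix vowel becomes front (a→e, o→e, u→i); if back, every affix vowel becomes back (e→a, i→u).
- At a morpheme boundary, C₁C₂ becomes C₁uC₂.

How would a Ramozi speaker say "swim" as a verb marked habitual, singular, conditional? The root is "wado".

Attach aspect habitual -gid → wadogid.
Attach mood conditional -aw → wadogidaw.
Attach number singular wow- → wowwadogidaw.
Apply vowel harmony: wowwadogidaw → wowwadogudaw.
Apply epenthesis: wowwadogudaw → wowuwadogudaw.

wowuwadogudaw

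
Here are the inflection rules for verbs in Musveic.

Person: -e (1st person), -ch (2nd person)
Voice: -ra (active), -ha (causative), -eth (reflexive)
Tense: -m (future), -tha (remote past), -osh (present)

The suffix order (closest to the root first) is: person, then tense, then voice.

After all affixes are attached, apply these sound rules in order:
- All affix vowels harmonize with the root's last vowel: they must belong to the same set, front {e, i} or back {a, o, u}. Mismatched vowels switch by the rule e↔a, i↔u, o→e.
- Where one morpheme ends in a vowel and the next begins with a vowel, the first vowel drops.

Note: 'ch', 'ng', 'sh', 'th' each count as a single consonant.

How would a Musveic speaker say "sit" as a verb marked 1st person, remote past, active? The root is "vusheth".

vushethethere

Attach person 1st person -e → vushethe.
Attach tense remote past -tha → vushethetha.
Attach voice active -ra → vushethethara.
Apply vowel harmony: vushethethara → vushethethere.
Vowel deletion: no change.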